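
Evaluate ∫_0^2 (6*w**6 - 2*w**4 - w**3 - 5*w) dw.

By the power rule, an antiderivative is F(w) = 6*w**7/7 - 2*w**5/5 - w**4/4 - 5*w**2/2.
Then F(2) - F(0) = (2902/35) - (0) = 2902/35.

2902/35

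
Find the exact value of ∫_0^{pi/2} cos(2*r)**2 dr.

Use the identity cos^2(2*r) = (1 + cos(4*r))/2.
An antiderivative is F(r) = r/2 + sin(4*r)/8.
Then F(pi/2) - F(0) = (pi/4) - (0) = pi/4.

pi/4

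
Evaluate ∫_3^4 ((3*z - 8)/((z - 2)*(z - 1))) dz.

Factor the denominator: z**2 - 3*z + 2 = (z - 1)(z - 2).
Partial fractions: (3*z - 8)/((z - 2)*(z - 1)) = 5/(z - 1) - 2/(z - 2).
An antiderivative is F(z) = -2*log(z - 2) + 5*log(z - 1).
Then F(4) - F(3) = (-2*log(2) + 5*log(3)) - (log(32)) = -7*log(2) + 5*log(3).

-7*log(2) + 5*log(3)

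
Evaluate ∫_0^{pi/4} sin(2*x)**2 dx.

Use the identity sin^2(2*x) = (1 - cos(4*x))/2.
An antiderivative is F(x) = x/2 - sin(4*x)/8.
Then F(pi/4) - F(0) = (pi/8) - (0) = pi/8.

pi/8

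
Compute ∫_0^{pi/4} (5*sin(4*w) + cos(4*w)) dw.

5/2

An antiderivative is F(w) = sin(4*w)/4 - 5*cos(4*w)/4.
Then F(pi/4) - F(0) = (5/4) - (-5/4) = 5/2.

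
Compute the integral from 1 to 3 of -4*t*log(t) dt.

8 - 18*log(3)

Integrate by parts once (u = ln t, dv = -4*t dt).
An antiderivative is F(t) = -t**2*(2*log(t) - 1).
Then F(3) - F(1) = (9 - 18*log(3)) - (1) = 8 - 18*log(3).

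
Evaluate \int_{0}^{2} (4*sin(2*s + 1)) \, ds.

-2*cos(5) + 2*cos(1)

Let u = 2*s + 1, so du = 2 ds. When s = 0, u = 1; when s = 2, u = 5.
The integral becomes 2·∫ sin(u) du from 1 to 5, with antiderivative -2*cos(u).
Back in s: F(s) = -2*cos(2*s + 1).
Then F(2) - F(0) = (-2*cos(5)) - (-2*cos(1)) = -2*cos(5) + 2*cos(1).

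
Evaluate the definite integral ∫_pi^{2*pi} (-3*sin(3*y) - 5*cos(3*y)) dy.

An antiderivative is F(y) = -5*sin(3*y)/3 + cos(3*y).
Then F(2*pi) - F(pi) = (1) - (-1) = 2.

2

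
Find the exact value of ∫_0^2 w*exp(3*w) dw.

Integrate by parts once (u = w, dv = exp(3*w) dw).
An antiderivative is F(w) = (3*w - 1)*exp(3*w)/9.
Then F(2) - F(0) = (5*exp(6)/9) - (-1/9) = 1/9 + 5*exp(6)/9.

1/9 + 5*exp(6)/9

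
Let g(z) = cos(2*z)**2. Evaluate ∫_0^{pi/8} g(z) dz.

1/8 + pi/16

Use the identity cos^2(2*z) = (1 + cos(4*z))/2.
An antiderivative is F(z) = z/2 + sin(4*z)/8.
Then F(pi/8) - F(0) = (1/8 + pi/16) - (0) = 1/8 + pi/16.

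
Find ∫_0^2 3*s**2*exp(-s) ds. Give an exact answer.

6 - 30*exp(-2)

Integrate by parts twice (u = s^2, dv = 3*exp(-s) ds).
An antiderivative is F(s) = (-3*s**2 - 6*s - 6)*exp(-s).
Then F(2) - F(0) = (-30*exp(-2)) - (-6) = 6 - 30*exp(-2).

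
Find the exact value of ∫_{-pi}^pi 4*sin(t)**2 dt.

4*pi

Use the identity sin^2(t) = (1 - cos(2*t))/2.
An antiderivative is F(t) = 2*t - sin(2*t).
Then F(pi) - F(-pi) = (2*pi) - (-2*pi) = 4*pi.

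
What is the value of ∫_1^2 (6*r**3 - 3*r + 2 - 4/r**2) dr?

18

By the power rule, an antiderivative is F(r) = 3*r**4/2 - 3*r**2/2 + 2*r + 4/r.
Then F(2) - F(1) = (24) - (6) = 18.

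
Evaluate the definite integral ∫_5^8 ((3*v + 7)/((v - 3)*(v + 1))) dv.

Factor the denominator: v**2 - 2*v - 3 = (v + 1)(v - 3).
Partial fractions: (3*v + 7)/((v - 3)*(v + 1)) = -1/(v + 1) + 4/(v - 3).
An antiderivative is F(v) = 4*log(v - 3) - log(v + 1).
Then F(8) - F(5) = (-2*log(3) + 4*log(5)) - (log(8/3)) = -3*log(2) - log(3) + 4*log(5).

-3*log(2) - log(3) + 4*log(5)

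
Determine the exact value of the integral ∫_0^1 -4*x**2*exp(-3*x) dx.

Integrate by parts twice (u = x^2, dv = -4*exp(-3*x) dx).
An antiderivative is F(x) = (36*x**2 + 24*x + 8)*exp(-3*x)/27.
Then F(1) - F(0) = (68*exp(-3)/27) - (8/27) = -8/27 + 68*exp(-3)/27.

-8/27 + 68*exp(-3)/27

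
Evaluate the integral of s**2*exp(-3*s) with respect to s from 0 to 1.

2/27 - 17*exp(-3)/27

Integrate by parts twice (u = s^2, dv = exp(-3*s) ds).
An antiderivative is F(s) = (-9*s**2 - 6*s - 2)*exp(-3*s)/27.
Then F(1) - F(0) = (-17*exp(-3)/27) - (-2/27) = 2/27 - 17*exp(-3)/27.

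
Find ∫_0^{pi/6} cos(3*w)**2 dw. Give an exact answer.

Use the identity cos^2(3*w) = (1 + cos(6*w))/2.
An antiderivative is F(w) = w/2 + sin(6*w)/12.
Then F(pi/6) - F(0) = (pi/12) - (0) = pi/12.

pi/12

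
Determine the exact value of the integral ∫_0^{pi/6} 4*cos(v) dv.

2

An antiderivative is F(v) = 4*sin(v).
Then F(pi/6) - F(0) = (2) - (0) = 2.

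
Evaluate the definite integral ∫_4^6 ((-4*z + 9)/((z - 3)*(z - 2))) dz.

Factor the denominator: z**2 - 5*z + 6 = (z - 2)(z - 3).
Partial fractions: (-4*z + 9)/((z - 3)*(z - 2)) = -1/(z - 2) - 3/(z - 3).
An antiderivative is F(z) = -3*log(z - 3) - log(z - 2).
Then F(6) - F(4) = (-3*log(3) - 2*log(2)) - (-log(2)) = -log(54).

-log(54)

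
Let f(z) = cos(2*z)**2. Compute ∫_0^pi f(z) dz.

pi/2

Use the identity cos^2(2*z) = (1 + cos(4*z))/2.
An antiderivative is F(z) = z/2 + sin(4*z)/8.
Then F(pi) - F(0) = (pi/2) - (0) = pi/2.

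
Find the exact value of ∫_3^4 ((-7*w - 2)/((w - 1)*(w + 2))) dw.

-7*log(3) - log(2) + 4*log(5)

Factor the denominator: w**2 + w - 2 = (w + 2)(w - 1).
Partial fractions: (-7*w - 2)/((w - 1)*(w + 2)) = -4/(w + 2) - 3/(w - 1).
An antiderivative is F(w) = -3*log(w - 1) - 4*log(w + 2).
Then F(4) - F(3) = (-7*log(3) - 4*log(2)) - (-4*log(5) - 3*log(2)) = -7*log(3) - log(2) + 4*log(5).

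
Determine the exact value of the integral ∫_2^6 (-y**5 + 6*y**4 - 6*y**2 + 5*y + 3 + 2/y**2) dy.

By the power rule, an antiderivative is F(y) = -y**6/6 + 6*y**5/5 - 2*y**3 + 5*y**2/2 + 3*y - 2/y.
Then F(6) - F(2) = (18463/15) - (401/15) = 18062/15.

18062/15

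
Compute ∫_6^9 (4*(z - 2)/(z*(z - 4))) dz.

-4*log(2) + 2*log(3) + 2*log(5)

Factor the denominator: z**2 - 4*z = z(z - 4).
Partial fractions: 4*(z - 2)/(z*(z - 4)) = 2/z + 2/(z - 4).
An antiderivative is F(z) = 2*log(z) + 2*log(z - 4).
Then F(9) - F(6) = (2*log(5) + 4*log(3)) - (2*log(3) + 4*log(2)) = -4*log(2) + 2*log(3) + 2*log(5).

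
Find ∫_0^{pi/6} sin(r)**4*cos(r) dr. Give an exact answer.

Let u = sin(r), so du = cos(r) dr. When r = 0, u = 0; when r = pi/6, u = 1/2.
The integral becomes ∫ u**4 du from 0 to 1/2, with antiderivative u**5/5.
Back in r: F(r) = sin(r)**5/5.
Then F(pi/6) - F(0) = (1/160) - (0) = 1/160.

1/160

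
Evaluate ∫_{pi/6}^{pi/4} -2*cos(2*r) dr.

An antiderivative is F(r) = -sin(2*r).
Then F(pi/4) - F(pi/6) = (-1) - (-sqrt(3)/2) = -1 + sqrt(3)/2.

-1 + sqrt(3)/2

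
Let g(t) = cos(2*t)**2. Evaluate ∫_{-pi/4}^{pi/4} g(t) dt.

pi/4

Use the identity cos^2(2*t) = (1 + cos(4*t))/2.
An antiderivative is F(t) = t/2 + sin(4*t)/8.
Then F(pi/4) - F(-pi/4) = (pi/8) - (-pi/8) = pi/4.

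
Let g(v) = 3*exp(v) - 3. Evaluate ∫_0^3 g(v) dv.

An antiderivative is F(v) = -3*v + 3*exp(v).
Then F(3) - F(0) = (-9 + 3*exp(3)) - (3) = -12 + 3*exp(3).

-12 + 3*exp(3)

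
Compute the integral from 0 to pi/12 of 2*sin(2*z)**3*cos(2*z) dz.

1/64

Let u = sin(2*z), so du = 2*cos(2*z) dz. When z = 0, u = 0; when z = pi/12, u = 1/2.
The integral becomes ∫ u**3 du from 0 to 1/2, with antiderivative u**4/4.
Back in z: F(z) = sin(2*z)**4/4.
Then F(pi/12) - F(0) = (1/64) - (0) = 1/64.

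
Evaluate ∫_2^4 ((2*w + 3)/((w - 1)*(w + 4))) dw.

log(4)

Factor the denominator: w**2 + 3*w - 4 = (w + 4)(w - 1).
Partial fractions: (2*w + 3)/((w - 1)*(w + 4)) = 1/(w + 4) + 1/(w - 1).
An antiderivative is F(w) = log(w - 1) + log(w + 4).
Then F(4) - F(2) = (log(24)) - (log(6)) = log(4).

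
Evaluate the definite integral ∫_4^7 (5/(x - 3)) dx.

10*log(2)

An antiderivative is F(x) = 5*log(x - 3).
Then F(7) - F(4) = (10*log(2)) - (0) = 10*log(2).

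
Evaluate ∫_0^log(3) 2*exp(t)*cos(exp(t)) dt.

Let u = exp(t), so du = exp(t) dt. When t = 0, u = 1; when t = log(3), u = 3.
The integral becomes 2·∫ cos(u) du from 1 to 3, with antiderivative 2*sin(u).
Back in t: F(t) = 2*sin(exp(t)).
Then F(log(3)) - F(0) = (2*sin(3)) - (2*sin(1)) = -2*sin(1) + 2*sin(3).

-2*sin(1) + 2*sin(3)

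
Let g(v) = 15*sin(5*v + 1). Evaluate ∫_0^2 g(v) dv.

-3*cos(11) + 3*cos(1)

Let u = 5*v + 1, so du = 5 dv. When v = 0, u = 1; when v = 2, u = 11.
The integral becomes 3·∫ sin(u) du from 1 to 11, with antiderivative -3*cos(u).
Back in v: F(v) = -3*cos(5*v + 1).
Then F(2) - F(0) = (-3*cos(11)) - (-3*cos(1)) = -3*cos(11) + 3*cos(1).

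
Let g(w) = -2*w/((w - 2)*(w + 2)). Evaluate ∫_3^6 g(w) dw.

Factor the denominator: w**2 - 4 = (w + 2)(w - 2).
Partial fractions: -2*w/((w - 2)*(w + 2)) = -1/(w + 2) - 1/(w - 2).
An antiderivative is F(w) = -log(w - 2) - log(w + 2).
Then F(6) - F(3) = (-log(32)) - (-log(5)) = log(5/32).

log(5/32)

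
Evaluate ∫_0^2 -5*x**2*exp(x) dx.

10 - 10*exp(2)

Integrate by parts twice (u = x^2, dv = -5*exp(x) dx).
An antiderivative is F(x) = (-5*x**2 + 10*x - 10)*exp(x).
Then F(2) - F(0) = (-10*exp(2)) - (-10) = 10 - 10*exp(2).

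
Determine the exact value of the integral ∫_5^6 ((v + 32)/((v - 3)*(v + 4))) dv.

Factor the denominator: v**2 + v - 12 = (v + 4)(v - 3).
Partial fractions: (v + 32)/((v - 3)*(v + 4)) = -4/(v + 4) + 5/(v - 3).
An antiderivative is F(v) = 5*log(v - 3) - 4*log(v + 4).
Then F(6) - F(5) = (-4*log(5) - 4*log(2) + 5*log(3)) - (-8*log(3) + 5*log(2)) = -4*log(5) - 9*log(2) + 13*log(3).

-4*log(5) - 9*log(2) + 13*log(3)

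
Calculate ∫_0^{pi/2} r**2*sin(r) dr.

Integrate by parts twice (u = r^2, dv = sin(r) dr).
An antiderivative is F(r) = -r**2*cos(r) + 2*r*sin(r) + 2*cos(r).
Then F(pi/2) - F(0) = (pi) - (2) = -2 + pi.

-2 + pi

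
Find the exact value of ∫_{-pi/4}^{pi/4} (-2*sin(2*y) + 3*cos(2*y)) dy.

3

An antiderivative is F(y) = 3*sin(2*y)/2 + cos(2*y).
Then F(pi/4) - F(-pi/4) = (3/2) - (-3/2) = 3.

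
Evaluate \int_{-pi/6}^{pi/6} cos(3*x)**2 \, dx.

pi/6

Use the identity cos^2(3*x) = (1 + cos(6*x))/2.
An antiderivative is F(x) = x/2 + sin(6*x)/12.
Then F(pi/6) - F(-pi/6) = (pi/12) - (-pi/12) = pi/6.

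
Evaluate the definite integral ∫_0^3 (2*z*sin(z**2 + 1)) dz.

Let u = z**2 + 1, so du = 2*z dz. When z = 0, u = 1; when z = 3, u = 10.
The integral becomes ∫ sin(u) du from 1 to 10, with antiderivative -cos(u).
Back in z: F(z) = -cos(z**2 + 1).
Then F(3) - F(0) = (-cos(10)) - (-cos(1)) = cos(1) - cos(10).

cos(1) - cos(10)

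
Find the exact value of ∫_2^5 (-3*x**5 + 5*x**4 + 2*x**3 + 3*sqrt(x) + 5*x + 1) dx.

-8655/2 - 4*sqrt(2) + 10*sqrt(5)

By the power rule, an antiderivative is F(x) = -x**6/2 + x**5 + x**4/2 + 2*x**(3/2) + 5*x**2/2 + x.
Then F(5) - F(2) = (-8615/2 + 10*sqrt(5)) - (4*sqrt(2) + 20) = -8655/2 - 4*sqrt(2) + 10*sqrt(5).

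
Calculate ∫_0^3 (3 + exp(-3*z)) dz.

28/3 - exp(-9)/3

An antiderivative is F(z) = 3*z - exp(-3*z)/3.
Then F(3) - F(0) = (9 - exp(-9)/3) - (-1/3) = 28/3 - exp(-9)/3.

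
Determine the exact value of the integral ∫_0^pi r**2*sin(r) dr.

-4 + pi**2

Integrate by parts twice (u = r^2, dv = sin(r) dr).
An antiderivative is F(r) = -r**2*cos(r) + 2*r*sin(r) + 2*cos(r).
Then F(pi) - F(0) = (-2 + pi**2) - (2) = -4 + pi**2.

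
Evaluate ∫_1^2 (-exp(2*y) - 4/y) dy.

-exp(4)/2 - log(16) + exp(2)/2

An antiderivative is F(y) = -exp(2*y)/2 - 4*log(y).
Then F(2) - F(1) = (-exp(4)/2 - log(16)) - (-exp(2)/2) = -exp(4)/2 - log(16) + exp(2)/2.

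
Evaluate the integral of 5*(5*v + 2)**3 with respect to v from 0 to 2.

Let u = 5*v + 2, so du = 5 dv. When v = 0, u = 2; when v = 2, u = 12.
The integral becomes ∫ u**3 du from 2 to 12, with antiderivative u**4/4.
Back in v: F(v) = (5*v + 2)**4/4.
Then F(2) - F(0) = (5184) - (4) = 5180.

5180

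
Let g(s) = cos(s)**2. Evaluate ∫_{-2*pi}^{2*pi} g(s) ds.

Use the identity cos^2(s) = (1 + cos(2*s))/2.
An antiderivative is F(s) = s/2 + sin(2*s)/4.
Then F(2*pi) - F(-2*pi) = (pi) - (-pi) = 2*pi.

2*pi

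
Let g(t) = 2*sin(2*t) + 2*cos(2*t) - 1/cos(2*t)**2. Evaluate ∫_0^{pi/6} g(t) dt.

An antiderivative is F(t) = sin(2*t) - cos(2*t) - tan(2*t)/2.
Then F(pi/6) - F(0) = (-1/2) - (-1) = 1/2.

1/2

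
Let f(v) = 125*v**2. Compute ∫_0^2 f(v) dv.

Let u = 5*v, so du = 5 dv. When v = 0, u = 0; when v = 2, u = 10.
The integral becomes ∫ u**2 du from 0 to 10, with antiderivative u**3/3.
Back in v: F(v) = 125*v**3/3.
Then F(2) - F(0) = (1000/3) - (0) = 1000/3.

1000/3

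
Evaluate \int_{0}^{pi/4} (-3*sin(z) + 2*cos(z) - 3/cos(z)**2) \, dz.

An antiderivative is F(z) = 2*sin(z) + 3*cos(z) - 3*tan(z).
Then F(pi/4) - F(0) = (-3 + 5*sqrt(2)/2) - (3) = -6 + 5*sqrt(2)/2.

-6 + 5*sqrt(2)/2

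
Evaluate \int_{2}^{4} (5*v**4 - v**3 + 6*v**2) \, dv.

1044

By the power rule, an antiderivative is F(v) = v**5 - v**4/4 + 2*v**3.
Then F(4) - F(2) = (1088) - (44) = 1044.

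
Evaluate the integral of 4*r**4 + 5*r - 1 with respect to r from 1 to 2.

By the power rule, an antiderivative is F(r) = 4*r**5/5 + 5*r**2/2 - r.
Then F(2) - F(1) = (168/5) - (23/10) = 313/10.

313/10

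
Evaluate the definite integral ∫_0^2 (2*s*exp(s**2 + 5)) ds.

Let u = s**2 + 5, so du = 2*s ds. When s = 0, u = 5; when s = 2, u = 9.
The integral becomes ∫ exp(u) du from 5 to 9, with antiderivative exp(u).
Back in s: F(s) = exp(s**2 + 5).
Then F(2) - F(0) = (exp(9)) - (exp(5)) = -exp(5) + exp(9).

-exp(5) + exp(9)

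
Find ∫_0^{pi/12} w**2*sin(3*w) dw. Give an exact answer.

-2/27 - sqrt(2)*pi**2/864 + sqrt(2)*pi/108 + sqrt(2)/27

Integrate by parts twice (u = w^2, dv = sin(3*w) dw).
An antiderivative is F(w) = -w**2*cos(3*w)/3 + 2*w*sin(3*w)/9 + 2*cos(3*w)/27.
Then F(pi/12) - F(0) = (sqrt(2)*(-pi**2 + 8*pi + 32)/864) - (2/27) = -2/27 - sqrt(2)*pi**2/864 + sqrt(2)*pi/108 + sqrt(2)/27.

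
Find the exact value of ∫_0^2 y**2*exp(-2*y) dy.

Integrate by parts twice (u = y^2, dv = exp(-2*y) dy).
An antiderivative is F(y) = (-2*y**2 - 2*y - 1)*exp(-2*y)/4.
Then F(2) - F(0) = (-13*exp(-4)/4) - (-1/4) = (-13 + exp(4))*exp(-4)/4.

(-13 + exp(4))*exp(-4)/4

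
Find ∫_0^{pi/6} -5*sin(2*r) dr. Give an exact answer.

-5/4

An antiderivative is F(r) = 5*cos(2*r)/2.
Then F(pi/6) - F(0) = (5/4) - (5/2) = -5/4.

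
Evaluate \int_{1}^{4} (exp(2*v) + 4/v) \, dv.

An antiderivative is F(v) = exp(2*v)/2 + 4*log(v).
Then F(4) - F(1) = (8*log(2) + exp(8)/2) - (exp(2)/2) = -exp(2)/2 + 8*log(2) + exp(8)/2.

-exp(2)/2 + 8*log(2) + exp(8)/2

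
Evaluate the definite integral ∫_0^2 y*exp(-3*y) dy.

Integrate by parts once (u = y, dv = exp(-3*y) dy).
An antiderivative is F(y) = (-3*y - 1)*exp(-3*y)/9.
Then F(2) - F(0) = (-7*exp(-6)/9) - (-1/9) = (-7 + exp(6))*exp(-6)/9.

(-7 + exp(6))*exp(-6)/9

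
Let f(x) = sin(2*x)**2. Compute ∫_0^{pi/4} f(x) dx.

pi/8

Use the identity sin^2(2*x) = (1 - cos(4*x))/2.
An antiderivative is F(x) = x/2 - sin(4*x)/8.
Then F(pi/4) - F(0) = (pi/8) - (0) = pi/8.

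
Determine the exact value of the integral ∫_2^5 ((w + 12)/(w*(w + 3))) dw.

Factor the denominator: w**2 + 3*w = (w + 3)w.
Partial fractions: (w + 12)/(w*(w + 3)) = -3/(w + 3) + 4/w.
An antiderivative is F(w) = 4*log(w) - 3*log(w + 3).
Then F(5) - F(2) = (-9*log(2) + 4*log(5)) - (-3*log(5) + 4*log(2)) = -13*log(2) + 7*log(5).

-13*log(2) + 7*log(5)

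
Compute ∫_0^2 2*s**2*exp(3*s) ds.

-4/27 + 52*exp(6)/27

Integrate by parts twice (u = s^2, dv = 2*exp(3*s) ds).
An antiderivative is F(s) = (18*s**2 - 12*s + 4)*exp(3*s)/27.
Then F(2) - F(0) = (52*exp(6)/27) - (4/27) = -4/27 + 52*exp(6)/27.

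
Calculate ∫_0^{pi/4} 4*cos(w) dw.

An antiderivative is F(w) = 4*sin(w).
Then F(pi/4) - F(0) = (2*sqrt(2)) - (0) = 2*sqrt(2).

2*sqrt(2)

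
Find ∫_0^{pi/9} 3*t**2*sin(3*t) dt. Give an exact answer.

Integrate by parts twice (u = t^2, dv = 3*sin(3*t) dt).
An antiderivative is F(t) = -t**2*cos(3*t) + 2*t*sin(3*t)/3 + 2*cos(3*t)/9.
Then F(pi/9) - F(0) = (-pi**2/162 + 1/9 + sqrt(3)*pi/27) - (2/9) = -1/9 - pi**2/162 + sqrt(3)*pi/27.

-1/9 - pi**2/162 + sqrt(3)*pi/27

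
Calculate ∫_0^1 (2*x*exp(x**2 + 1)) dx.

-exp(1) + exp(2)

Let u = x**2 + 1, so du = 2*x dx. When x = 0, u = 1; when x = 1, u = 2.
The integral becomes ∫ exp(u) du from 1 to 2, with antiderivative exp(u).
Back in x: F(x) = exp(x**2 + 1).
Then F(1) - F(0) = (exp(2)) - (exp(1)) = -exp(1) + exp(2).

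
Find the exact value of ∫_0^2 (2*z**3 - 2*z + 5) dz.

14

By the power rule, an antiderivative is F(z) = z**4/2 - z**2 + 5*z.
Then F(2) - F(0) = (14) - (0) = 14.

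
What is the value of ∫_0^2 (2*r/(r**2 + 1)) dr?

Let u = r**2 + 1, so du = 2*r dr. When r = 0, u = 1; when r = 2, u = 5.
The integral becomes ∫ 1/u du from 1 to 5, with antiderivative log(u).
Back in r: F(r) = log(r**2 + 1).
Then F(2) - F(0) = (log(5)) - (0) = log(5).

log(5)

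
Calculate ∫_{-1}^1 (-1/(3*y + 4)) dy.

-log(7)/3

An antiderivative is F(y) = -log(3*y + 4)/3.
Then F(1) - F(-1) = (-log(7)/3) - (0) = -log(7)/3.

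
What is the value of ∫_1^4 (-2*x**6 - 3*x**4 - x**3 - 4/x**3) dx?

By the power rule, an antiderivative is F(x) = -2*x**7/7 - 3*x**5/5 - x**4/4 + 2/x**2.
Then F(4) - F(1) = (-1500637/280) - (121/140) = -1500879/280.

-1500879/280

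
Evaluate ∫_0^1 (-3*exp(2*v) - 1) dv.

An antiderivative is F(v) = -3*exp(2*v)/2 - v.
Then F(1) - F(0) = (-3*exp(2)/2 - 1) - (-3/2) = 1/2 - 3*exp(2)/2.

1/2 - 3*exp(2)/2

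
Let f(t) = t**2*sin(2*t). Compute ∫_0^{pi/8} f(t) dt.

-1/4 - sqrt(2)*pi**2/256 + sqrt(2)*pi/32 + sqrt(2)/8

Integrate by parts twice (u = t^2, dv = sin(2*t) dt).
An antiderivative is F(t) = -t**2*cos(2*t)/2 + t*sin(2*t)/2 + cos(2*t)/4.
Then F(pi/8) - F(0) = (sqrt(2)*(-pi**2 + 8*pi + 32)/256) - (1/4) = -1/4 - sqrt(2)*pi**2/256 + sqrt(2)*pi/32 + sqrt(2)/8.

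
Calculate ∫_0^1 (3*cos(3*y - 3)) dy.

sin(3)

Let u = 3*y - 3, so du = 3 dy. When y = 0, u = -3; when y = 1, u = 0.
The integral becomes ∫ cos(u) du from -3 to 0, with antiderivative sin(u).
Back in y: F(y) = sin(3*y - 3).
Then F(1) - F(0) = (0) - (-sin(3)) = sin(3).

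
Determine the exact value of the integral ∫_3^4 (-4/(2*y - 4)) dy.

-log(4)

An antiderivative is F(y) = -2*log(2*y - 4).
Then F(4) - F(3) = (-log(16)) - (-log(4)) = -log(4).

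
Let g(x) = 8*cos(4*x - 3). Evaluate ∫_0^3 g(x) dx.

2*sin(3) + 2*sin(9)

Let u = 4*x - 3, so du = 4 dx. When x = 0, u = -3; when x = 3, u = 9.
The integral becomes 2·∫ cos(u) du from -3 to 9, with antiderivative 2*sin(u).
Back in x: F(x) = 2*sin(4*x - 3).
Then F(3) - F(0) = (2*sin(9)) - (-2*sin(3)) = 2*sin(3) + 2*sin(9).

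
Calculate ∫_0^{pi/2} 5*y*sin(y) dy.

5

Integrate by parts once (u = y, dv = 5*sin(y) dy).
An antiderivative is F(y) = -5*y*cos(y) + 5*sin(y).
Then F(pi/2) - F(0) = (5) - (0) = 5.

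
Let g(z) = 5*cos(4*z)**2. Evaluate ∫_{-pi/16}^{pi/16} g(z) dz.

5/8 + 5*pi/16

Use the identity cos^2(4*z) = (1 + cos(8*z))/2.
An antiderivative is F(z) = 5*z/2 + 5*sin(8*z)/16.
Then F(pi/16) - F(-pi/16) = (5/16 + 5*pi/32) - (-5*pi/32 - 5/16) = 5/8 + 5*pi/16.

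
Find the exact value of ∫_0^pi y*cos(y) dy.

Integrate by parts once (u = y, dv = cos(y) dy).
An antiderivative is F(y) = y*sin(y) + cos(y).
Then F(pi) - F(0) = (-1) - (1) = -2.

-2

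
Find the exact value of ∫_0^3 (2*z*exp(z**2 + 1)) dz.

-exp(1) + exp(10)

Let u = z**2 + 1, so du = 2*z dz. When z = 0, u = 1; when z = 3, u = 10.
The integral becomes ∫ exp(u) du from 1 to 10, with antiderivative exp(u).
Back in z: F(z) = exp(z**2 + 1).
Then F(3) - F(0) = (exp(10)) - (exp(1)) = -exp(1) + exp(10).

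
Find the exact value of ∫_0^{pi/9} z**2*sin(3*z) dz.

-1/27 - pi**2/486 + sqrt(3)*pi/81

Integrate by parts twice (u = z^2, dv = sin(3*z) dz).
An antiderivative is F(z) = -z**2*cos(3*z)/3 + 2*z*sin(3*z)/9 + 2*cos(3*z)/27.
Then F(pi/9) - F(0) = (-pi**2/486 + 1/27 + sqrt(3)*pi/81) - (2/27) = -1/27 - pi**2/486 + sqrt(3)*pi/81.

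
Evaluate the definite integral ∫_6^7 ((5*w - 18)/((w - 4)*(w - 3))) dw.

Factor the denominator: w**2 - 7*w + 12 = (w - 3)(w - 4).
Partial fractions: (5*w - 18)/((w - 4)*(w - 3)) = 3/(w - 3) + 2/(w - 4).
An antiderivative is F(w) = 2*log(w - 4) + 3*log(w - 3).
Then F(7) - F(6) = (2*log(3) + 6*log(2)) - (2*log(2) + 3*log(3)) = log(16/3).

log(16/3)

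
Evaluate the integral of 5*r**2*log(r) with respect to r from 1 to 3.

-130/9 + 45*log(3)

Integrate by parts once (u = ln r, dv = 5*r**2 dr).
An antiderivative is F(r) = 5*r**3*(3*log(r) - 1)/9.
Then F(3) - F(1) = (-15 + 45*log(3)) - (-5/9) = -130/9 + 45*log(3).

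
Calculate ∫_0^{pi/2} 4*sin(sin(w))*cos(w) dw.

Let u = sin(w), so du = cos(w) dw. When w = 0, u = 0; when w = pi/2, u = 1.
The integral becomes 4·∫ sin(u) du from 0 to 1, with antiderivative -4*cos(u).
Back in w: F(w) = -4*cos(sin(w)).
Then F(pi/2) - F(0) = (-4*cos(1)) - (-4) = 4 - 4*cos(1).

4 - 4*cos(1)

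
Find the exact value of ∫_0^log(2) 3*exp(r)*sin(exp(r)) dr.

Let u = exp(r), so du = exp(r) dr. When r = 0, u = 1; when r = log(2), u = 2.
The integral becomes 3·∫ sin(u) du from 1 to 2, with antiderivative -3*cos(u).
Back in r: F(r) = -3*cos(exp(r)).
Then F(log(2)) - F(0) = (-3*cos(2)) - (-3*cos(1)) = -3*cos(2) + 3*cos(1).

-3*cos(2) + 3*cos(1)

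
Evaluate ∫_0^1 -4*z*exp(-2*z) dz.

-1 + 3*exp(-2)

Integrate by parts once (u = z, dv = -4*exp(-2*z) dz).
An antiderivative is F(z) = (2*z + 1)*exp(-2*z).
Then F(1) - F(0) = (3*exp(-2)) - (1) = -1 + 3*exp(-2).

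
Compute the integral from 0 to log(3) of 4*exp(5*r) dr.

Let u = exp(r), so du = exp(r) dr. When r = 0, u = 1; when r = log(3), u = 3.
The integral becomes 4·∫ u**4 du from 1 to 3, with antiderivative 4*u**5/5.
Back in r: F(r) = 4*exp(5*r)/5.
Then F(log(3)) - F(0) = (972/5) - (4/5) = 968/5.

968/5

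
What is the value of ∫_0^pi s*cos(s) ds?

Integrate by parts once (u = s, dv = cos(s) ds).
An antiderivative is F(s) = s*sin(s) + cos(s).
Then F(pi) - F(0) = (-1) - (1) = -2.

-2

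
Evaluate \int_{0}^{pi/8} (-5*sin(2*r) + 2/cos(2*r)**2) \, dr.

An antiderivative is F(r) = 5*cos(2*r)/2 + tan(2*r).
Then F(pi/8) - F(0) = (1 + 5*sqrt(2)/4) - (5/2) = -3/2 + 5*sqrt(2)/4.

-3/2 + 5*sqrt(2)/4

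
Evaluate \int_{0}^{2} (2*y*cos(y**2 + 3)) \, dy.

-sin(3) + sin(7)

Let u = y**2 + 3, so du = 2*y dy. When y = 0, u = 3; when y = 2, u = 7.
The integral becomes ∫ cos(u) du from 3 to 7, with antiderivative sin(u).
Back in y: F(y) = sin(y**2 + 3).
Then F(2) - F(0) = (sin(7)) - (sin(3)) = -sin(3) + sin(7).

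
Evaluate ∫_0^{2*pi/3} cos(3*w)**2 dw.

pi/3

Use the identity cos^2(3*w) = (1 + cos(6*w))/2.
An antiderivative is F(w) = w/2 + sin(6*w)/12.
Then F(2*pi/3) - F(0) = (pi/3) - (0) = pi/3.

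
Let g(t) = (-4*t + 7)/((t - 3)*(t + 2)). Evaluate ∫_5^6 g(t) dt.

-8*log(2) - log(3) + 3*log(7)

Factor the denominator: t**2 - t - 6 = (t + 2)(t - 3).
Partial fractions: (-4*t + 7)/((t - 3)*(t + 2)) = -3/(t + 2) - 1/(t - 3).
An antiderivative is F(t) = -log(t - 3) - 3*log(t + 2).
Then F(6) - F(5) = (-9*log(2) - log(3)) - (-3*log(7) - log(2)) = -8*log(2) - log(3) + 3*log(7).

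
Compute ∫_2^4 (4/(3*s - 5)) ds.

4*log(7)/3

An antiderivative is F(s) = 4*log(3*s - 5)/3.
Then F(4) - F(2) = (4*log(7)/3) - (0) = 4*log(7)/3.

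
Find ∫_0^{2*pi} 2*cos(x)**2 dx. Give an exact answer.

Use the identity cos^2(x) = (1 + cos(2*x))/2.
An antiderivative is F(x) = x + sin(2*x)/2.
Then F(2*pi) - F(0) = (2*pi) - (0) = 2*pi.

2*pi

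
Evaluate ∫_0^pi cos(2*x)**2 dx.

Use the identity cos^2(2*x) = (1 + cos(4*x))/2.
An antiderivative is F(x) = x/2 + sin(4*x)/8.
Then F(pi) - F(0) = (pi/2) - (0) = pi/2.

pi/2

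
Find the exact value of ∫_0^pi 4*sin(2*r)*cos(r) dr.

16/3

Use the identity sin(2*r)cos(r) = [sin(3*r) + sin(r)]/2.
An antiderivative is F(r) = -2*cos(r) - 2*cos(3*r)/3.
Then F(pi) - F(0) = (8/3) - (-8/3) = 16/3.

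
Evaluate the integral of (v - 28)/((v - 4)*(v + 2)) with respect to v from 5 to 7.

-5*log(7) + 6*log(3)

Factor the denominator: v**2 - 2*v - 8 = (v + 2)(v - 4).
Partial fractions: (v - 28)/((v - 4)*(v + 2)) = 5/(v + 2) - 4/(v - 4).
An antiderivative is F(v) = -4*log(v - 4) + 5*log(v + 2).
Then F(7) - F(5) = (6*log(3)) - (5*log(7)) = -5*log(7) + 6*log(3).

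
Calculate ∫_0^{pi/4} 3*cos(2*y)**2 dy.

Use the identity cos^2(2*y) = (1 + cos(4*y))/2.
An antiderivative is F(y) = 3*y/2 + 3*sin(4*y)/8.
Then F(pi/4) - F(0) = (3*pi/8) - (0) = 3*pi/8.

3*pi/8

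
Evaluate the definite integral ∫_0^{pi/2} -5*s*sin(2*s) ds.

-5*pi/4

Integrate by parts once (u = s, dv = -5*sin(2*s) ds).
An antiderivative is F(s) = 5*s*cos(2*s)/2 - 5*sin(2*s)/4.
Then F(pi/2) - F(0) = (-5*pi/4) - (0) = -5*pi/4.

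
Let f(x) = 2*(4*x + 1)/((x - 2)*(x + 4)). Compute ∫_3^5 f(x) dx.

Factor the denominator: x**2 + 2*x - 8 = (x + 4)(x - 2).
Partial fractions: 2*(4*x + 1)/((x - 2)*(x + 4)) = 5/(x + 4) + 3/(x - 2).
An antiderivative is F(x) = 3*log(x - 2) + 5*log(x + 4).
Then F(5) - F(3) = (13*log(3)) - (5*log(7)) = -5*log(7) + 13*log(3).

-5*log(7) + 13*log(3)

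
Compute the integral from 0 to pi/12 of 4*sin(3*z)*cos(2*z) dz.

-3*sqrt(6)/5 - 2*sqrt(2)/5 + 12/5

Use the identity sin(3*z)cos(2*z) = [sin(5*z) + sin(z)]/2.
An antiderivative is F(z) = -2*cos(z) - 2*cos(5*z)/5.
Then F(pi/12) - F(0) = (-3*sqrt(6)/5 - 2*sqrt(2)/5) - (-12/5) = -3*sqrt(6)/5 - 2*sqrt(2)/5 + 12/5.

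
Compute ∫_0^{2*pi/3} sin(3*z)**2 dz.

pi/3

Use the identity sin^2(3*z) = (1 - cos(6*z))/2.
An antiderivative is F(z) = z/2 - sin(6*z)/12.
Then F(2*pi/3) - F(0) = (pi/3) - (0) = pi/3.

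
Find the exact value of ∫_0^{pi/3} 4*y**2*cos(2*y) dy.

Integrate by parts twice (u = y^2, dv = 4*cos(2*y) dy).
An antiderivative is F(y) = 2*y**2*sin(2*y) + 2*y*cos(2*y) - sin(2*y).
Then F(pi/3) - F(0) = (-pi/3 - sqrt(3)/2 + sqrt(3)*pi**2/9) - (0) = -pi/3 - sqrt(3)/2 + sqrt(3)*pi**2/9.

-pi/3 - sqrt(3)/2 + sqrt(3)*pi**2/9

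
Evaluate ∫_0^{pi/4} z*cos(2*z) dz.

-1/4 + pi/8

Integrate by parts once (u = z, dv = cos(2*z) dz).
An antiderivative is F(z) = z*sin(2*z)/2 + cos(2*z)/4.
Then F(pi/4) - F(0) = (pi/8) - (1/4) = -1/4 + pi/8.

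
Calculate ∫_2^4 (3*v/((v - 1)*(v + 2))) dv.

log(27/4)

Factor the denominator: v**2 + v - 2 = (v + 2)(v - 1).
Partial fractions: 3*v/((v - 1)*(v + 2)) = 2/(v + 2) + 1/(v - 1).
An antiderivative is F(v) = log(v - 1) + 2*log(v + 2).
Then F(4) - F(2) = (2*log(2) + 3*log(3)) - (log(16)) = log(27/4).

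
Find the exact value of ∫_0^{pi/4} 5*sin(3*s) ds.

5*sqrt(2)/6 + 5/3

An antiderivative is F(s) = -5*cos(3*s)/3.
Then F(pi/4) - F(0) = (5*sqrt(2)/6) - (-5/3) = 5*sqrt(2)/6 + 5/3.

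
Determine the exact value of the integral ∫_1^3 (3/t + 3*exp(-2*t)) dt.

-3*exp(-6)/2 + 3*exp(-2)/2 + 3*log(3)

An antiderivative is F(t) = 3*log(t) - 3*exp(-2*t)/2.
Then F(3) - F(1) = (-3*exp(-6)/2 + 3*log(3)) - (-3*exp(-2)/2) = -3*exp(-6)/2 + 3*exp(-2)/2 + 3*log(3).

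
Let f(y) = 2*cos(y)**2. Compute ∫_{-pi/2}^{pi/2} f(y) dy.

Use the identity cos^2(y) = (1 + cos(2*y))/2.
An antiderivative is F(y) = y + sin(2*y)/2.
Then F(pi/2) - F(-pi/2) = (pi/2) - (-pi/2) = pi.

pi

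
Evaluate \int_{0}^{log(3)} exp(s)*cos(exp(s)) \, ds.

Let u = exp(s), so du = exp(s) ds. When s = 0, u = 1; when s = log(3), u = 3.
The integral becomes ∫ cos(u) du from 1 to 3, with antiderivative sin(u).
Back in s: F(s) = sin(exp(s)).
Then F(log(3)) - F(0) = (sin(3)) - (sin(1)) = -sin(1) + sin(3).

-sin(1) + sin(3)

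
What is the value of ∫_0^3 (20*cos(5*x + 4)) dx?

Let u = 5*x + 4, so du = 5 dx. When x = 0, u = 4; when x = 3, u = 19.
The integral becomes 4·∫ cos(u) du from 4 to 19, with antiderivative 4*sin(u).
Back in x: F(x) = 4*sin(5*x + 4).
Then F(3) - F(0) = (4*sin(19)) - (4*sin(4)) = 4*sin(19) - 4*sin(4).

4*sin(19) - 4*sin(4)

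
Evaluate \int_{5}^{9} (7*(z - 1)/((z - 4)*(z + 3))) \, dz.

Factor the denominator: z**2 - z - 12 = (z + 3)(z - 4).
Partial fractions: 7*(z - 1)/((z - 4)*(z + 3)) = 4/(z + 3) + 3/(z - 4).
An antiderivative is F(z) = 3*log(z - 4) + 4*log(z + 3).
Then F(9) - F(5) = (4*log(3) + 3*log(5) + 8*log(2)) - (12*log(2)) = -4*log(2) + 4*log(3) + 3*log(5).

-4*log(2) + 4*log(3) + 3*log(5)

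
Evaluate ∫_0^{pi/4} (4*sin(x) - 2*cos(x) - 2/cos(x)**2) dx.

An antiderivative is F(x) = -2*sin(x) - 4*cos(x) - 2*tan(x).
Then F(pi/4) - F(0) = (-3*sqrt(2) - 2) - (-4) = 2 - 3*sqrt(2).

2 - 3*sqrt(2)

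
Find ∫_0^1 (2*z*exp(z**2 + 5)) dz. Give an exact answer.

-exp(5) + exp(6)

Let u = z**2 + 5, so du = 2*z dz. When z = 0, u = 5; when z = 1, u = 6.
The integral becomes ∫ exp(u) du from 5 to 6, with antiderivative exp(u).
Back in z: F(z) = exp(z**2 + 5).
Then F(1) - F(0) = (exp(6)) - (exp(5)) = -exp(5) + exp(6).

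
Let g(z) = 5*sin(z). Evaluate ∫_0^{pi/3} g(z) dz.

An antiderivative is F(z) = -5*cos(z).
Then F(pi/3) - F(0) = (-5/2) - (-5) = 5/2.

5/2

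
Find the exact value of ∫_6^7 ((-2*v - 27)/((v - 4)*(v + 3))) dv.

-11*log(3) + 3*log(5) + 8*log(2)

Factor the denominator: v**2 - v - 12 = (v + 3)(v - 4).
Partial fractions: (-2*v - 27)/((v - 4)*(v + 3)) = 3/(v + 3) - 5/(v - 4).
An antiderivative is F(v) = -5*log(v - 4) + 3*log(v + 3).
Then F(7) - F(6) = (-5*log(3) + 3*log(2) + 3*log(5)) - (-5*log(2) + 6*log(3)) = -11*log(3) + 3*log(5) + 8*log(2).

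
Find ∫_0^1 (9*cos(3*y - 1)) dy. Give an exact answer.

Let u = 3*y - 1, so du = 3 dy. When y = 0, u = -1; when y = 1, u = 2.
The integral becomes 3·∫ cos(u) du from -1 to 2, with antiderivative 3*sin(u).
Back in y: F(y) = 3*sin(3*y - 1).
Then F(1) - F(0) = (3*sin(2)) - (-3*sin(1)) = 3*sin(1) + 3*sin(2).

3*sin(1) + 3*sin(2)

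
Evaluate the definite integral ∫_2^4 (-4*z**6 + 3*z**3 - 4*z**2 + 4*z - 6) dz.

By the power rule, an antiderivative is F(z) = -4*z**7/7 + 3*z**4/4 - 4*z**3/3 + 2*z**2 - 6*z.
Then F(4) - F(2) = (-194200/21) - (-1592/21) = -192608/21.

-192608/21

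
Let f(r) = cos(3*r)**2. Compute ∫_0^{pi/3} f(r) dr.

pi/6

Use the identity cos^2(3*r) = (1 + cos(6*r))/2.
An antiderivative is F(r) = r/2 + sin(6*r)/12.
Then F(pi/3) - F(0) = (pi/6) - (0) = pi/6.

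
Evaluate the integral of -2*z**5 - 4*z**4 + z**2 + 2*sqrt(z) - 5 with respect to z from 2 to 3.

By the power rule, an antiderivative is F(z) = -z**6/3 - 4*z**5/5 + 4*z**(3/2)/3 + z**3/3 - 5*z.
Then F(3) - F(2) = (-2217/5 + 4*sqrt(3)) - (-814/15 + 8*sqrt(2)/3) = -5837/15 - 8*sqrt(2)/3 + 4*sqrt(3).

-5837/15 - 8*sqrt(2)/3 + 4*sqrt(3)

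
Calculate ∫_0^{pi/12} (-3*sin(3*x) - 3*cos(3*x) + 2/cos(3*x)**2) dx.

-1/3

An antiderivative is F(x) = -sin(3*x) + cos(3*x) + 2*tan(3*x)/3.
Then F(pi/12) - F(0) = (2/3) - (1) = -1/3.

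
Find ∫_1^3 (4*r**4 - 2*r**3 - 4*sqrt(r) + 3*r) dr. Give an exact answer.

By the power rule, an antiderivative is F(r) = 4*r**5/5 - r**4/2 - 8*r**(3/2)/3 + 3*r**2/2.
Then F(3) - F(1) = (837/5 - 8*sqrt(3)) - (-13/15) = 2524/15 - 8*sqrt(3).

2524/15 - 8*sqrt(3)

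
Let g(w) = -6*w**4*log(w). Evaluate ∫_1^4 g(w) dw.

Integrate by parts once (u = ln w, dv = -6*w**4 dw).
An antiderivative is F(w) = -6*w**5*(5*log(w) - 1)/25.
Then F(4) - F(1) = (6144/25 - 12288*log(2)/5) - (6/25) = 6138/25 - 12288*log(2)/5.

6138/25 - 12288*log(2)/5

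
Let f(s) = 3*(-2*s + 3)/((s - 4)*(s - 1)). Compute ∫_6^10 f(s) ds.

Factor the denominator: s**2 - 5*s + 4 = (s - 1)(s - 4).
Partial fractions: 3*(-2*s + 3)/((s - 4)*(s - 1)) = -1/(s - 1) - 5/(s - 4).
An antiderivative is F(s) = -5*log(s - 4) - log(s - 1).
Then F(10) - F(6) = (-7*log(3) - 5*log(2)) - (-5*log(2) - log(5)) = -7*log(3) + log(5).

-7*log(3) + log(5)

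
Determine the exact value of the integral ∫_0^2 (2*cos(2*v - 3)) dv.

Let u = 2*v - 3, so du = 2 dv. When v = 0, u = -3; when v = 2, u = 1.
The integral becomes ∫ cos(u) du from -3 to 1, with antiderivative sin(u).
Back in v: F(v) = sin(2*v - 3).
Then F(2) - F(0) = (sin(1)) - (-sin(3)) = sin(3) + sin(1).

sin(3) + sin(1)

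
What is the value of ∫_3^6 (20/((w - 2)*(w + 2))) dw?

Factor the denominator: w**2 - 4 = (w + 2)(w - 2).
Partial fractions: 20/((w - 2)*(w + 2)) = -5/(w + 2) + 5/(w - 2).
An antiderivative is F(w) = 5*log(w - 2) - 5*log(w + 2).
Then F(6) - F(3) = (-log(32)) - (-5*log(5)) = -5*log(2) + 5*log(5).

-5*log(2) + 5*log(5)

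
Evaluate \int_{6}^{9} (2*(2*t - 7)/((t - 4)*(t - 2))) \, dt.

-7*log(2) + log(5) + 3*log(7)

Factor the denominator: t**2 - 6*t + 8 = (t - 2)(t - 4).
Partial fractions: 2*(2*t - 7)/((t - 4)*(t - 2)) = 3/(t - 2) + 1/(t - 4).
An antiderivative is F(t) = log(t - 4) + 3*log(t - 2).
Then F(9) - F(6) = (log(5) + 3*log(7)) - (7*log(2)) = -7*log(2) + log(5) + 3*log(7).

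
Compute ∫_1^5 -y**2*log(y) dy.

124/9 - 125*log(5)/3

Integrate by parts once (u = ln y, dv = -y**2 dy).
An antiderivative is F(y) = -y**3*(3*log(y) - 1)/9.
Then F(5) - F(1) = (125/9 - 125*log(5)/3) - (1/9) = 124/9 - 125*log(5)/3.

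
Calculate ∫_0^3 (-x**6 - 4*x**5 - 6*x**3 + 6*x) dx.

By the power rule, an antiderivative is F(x) = -x**7/7 - 2*x**6/3 - 3*x**4/2 + 3*x**2.
Then F(3) - F(0) = (-12501/14) - (0) = -12501/14.

-12501/14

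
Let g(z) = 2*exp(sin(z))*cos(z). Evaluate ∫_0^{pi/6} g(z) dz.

-2 + 2*exp(1/2)

Let u = sin(z), so du = cos(z) dz. When z = 0, u = 0; when z = pi/6, u = 1/2.
The integral becomes 2·∫ exp(u) du from 0 to 1/2, with antiderivative 2*exp(u).
Back in z: F(z) = 2*exp(sin(z)).
Then F(pi/6) - F(0) = (2*exp(1/2)) - (2) = -2 + 2*exp(1/2).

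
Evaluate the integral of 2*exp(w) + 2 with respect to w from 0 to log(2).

2*log(2) + 2

An antiderivative is F(w) = 2*w + 2*exp(w).
Then F(log(2)) - F(0) = (2*log(2) + 4) - (2) = 2*log(2) + 2.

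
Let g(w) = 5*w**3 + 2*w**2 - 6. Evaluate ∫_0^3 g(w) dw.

405/4

By the power rule, an antiderivative is F(w) = 5*w**4/4 + 2*w**3/3 - 6*w.
Then F(3) - F(0) = (405/4) - (0) = 405/4.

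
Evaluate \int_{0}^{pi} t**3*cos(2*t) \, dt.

Integrate by parts 3 times (u = t^3, dv = cos(2*t) dt).
An antiderivative is F(t) = t**3*sin(2*t)/2 + 3*t**2*cos(2*t)/4 - 3*t*sin(2*t)/4 - 3*cos(2*t)/8.
Then F(pi) - F(0) = (-3/8 + 3*pi**2/4) - (-3/8) = 3*pi**2/4.

3*pi**2/4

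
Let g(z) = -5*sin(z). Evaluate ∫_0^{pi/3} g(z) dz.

An antiderivative is F(z) = 5*cos(z).
Then F(pi/3) - F(0) = (5/2) - (5) = -5/2.

-5/2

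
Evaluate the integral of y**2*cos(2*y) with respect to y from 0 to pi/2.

-pi/4

Integrate by parts twice (u = y^2, dv = cos(2*y) dy).
An antiderivative is F(y) = y**2*sin(2*y)/2 + y*cos(2*y)/2 - sin(2*y)/4.
Then F(pi/2) - F(0) = (-pi/4) - (0) = -pi/4.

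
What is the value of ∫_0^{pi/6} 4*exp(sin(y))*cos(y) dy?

Let u = sin(y), so du = cos(y) dy. When y = 0, u = 0; when y = pi/6, u = 1/2.
The integral becomes 4·∫ exp(u) du from 0 to 1/2, with antiderivative 4*exp(u).
Back in y: F(y) = 4*exp(sin(y)).
Then F(pi/6) - F(0) = (4*exp(1/2)) - (4) = -4 + 4*exp(1/2).

-4 + 4*exp(1/2)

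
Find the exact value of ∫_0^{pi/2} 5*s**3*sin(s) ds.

-30 + 15*pi**2/4

Integrate by parts 3 times (u = s^3, dv = 5*sin(s) ds).
An antiderivative is F(s) = -5*s**3*cos(s) + 15*s**2*sin(s) + 30*s*cos(s) - 30*sin(s).
Then F(pi/2) - F(0) = (-30 + 15*pi**2/4) - (0) = -30 + 15*pi**2/4.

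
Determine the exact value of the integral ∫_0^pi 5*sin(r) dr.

10

An antiderivative is F(r) = -5*cos(r).
Then F(pi) - F(0) = (5) - (-5) = 10.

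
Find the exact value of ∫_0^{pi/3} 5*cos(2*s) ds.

An antiderivative is F(s) = 5*sin(2*s)/2.
Then F(pi/3) - F(0) = (5*sqrt(3)/4) - (0) = 5*sqrt(3)/4.

5*sqrt(3)/4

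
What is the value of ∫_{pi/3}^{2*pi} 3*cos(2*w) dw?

An antiderivative is F(w) = 3*sin(2*w)/2.
Then F(2*pi) - F(pi/3) = (0) - (3*sqrt(3)/4) = -3*sqrt(3)/4.

-3*sqrt(3)/4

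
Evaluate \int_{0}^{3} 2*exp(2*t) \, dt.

-1 + exp(6)

Let u = 2*t, so du = 2 dt. When t = 0, u = 0; when t = 3, u = 6.
The integral becomes ∫ exp(u) du from 0 to 6, with antiderivative exp(u).
Back in t: F(t) = exp(2*t).
Then F(3) - F(0) = (exp(6)) - (1) = -1 + exp(6).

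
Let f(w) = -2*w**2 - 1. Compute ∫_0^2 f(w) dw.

-22/3

By the power rule, an antiderivative is F(w) = -2*w**3/3 - w.
Then F(2) - F(0) = (-22/3) - (0) = -22/3.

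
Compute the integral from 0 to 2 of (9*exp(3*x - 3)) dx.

6*sinh(3)

Let u = 3*x - 3, so du = 3 dx. When x = 0, u = -3; when x = 2, u = 3.
The integral becomes 3·∫ exp(u) du from -3 to 3, with antiderivative 3*exp(u).
Back in x: F(x) = 3*exp(3*x - 3).
Then F(2) - F(0) = (3*exp(3)) - (3*exp(-3)) = 6*sinh(3).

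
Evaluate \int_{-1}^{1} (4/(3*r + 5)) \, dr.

8*log(2)/3

An antiderivative is F(r) = 4*log(3*r + 5)/3.
Then F(1) - F(-1) = (log(16)) - (4*log(2)/3) = 8*log(2)/3.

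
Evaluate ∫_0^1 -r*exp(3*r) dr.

Integrate by parts once (u = r, dv = -exp(3*r) dr).
An antiderivative is F(r) = (-3*r + 1)*exp(3*r)/9.
Then F(1) - F(0) = (-2*exp(3)/9) - (1/9) = -2*exp(3)/9 - 1/9.

-2*exp(3)/9 - 1/9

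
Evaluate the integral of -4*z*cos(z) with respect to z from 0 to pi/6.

-2*sqrt(3) - pi/3 + 4

Integrate by parts once (u = z, dv = -4*cos(z) dz).
An antiderivative is F(z) = -4*z*sin(z) - 4*cos(z).
Then F(pi/6) - F(0) = (-2*sqrt(3) - pi/3) - (-4) = -2*sqrt(3) - pi/3 + 4.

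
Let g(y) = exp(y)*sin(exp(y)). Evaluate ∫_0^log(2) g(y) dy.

-cos(2) + cos(1)

Let u = exp(y), so du = exp(y) dy. When y = 0, u = 1; when y = log(2), u = 2.
The integral becomes ∫ sin(u) du from 1 to 2, with antiderivative -cos(u).
Back in y: F(y) = -cos(exp(y)).
Then F(log(2)) - F(0) = (-cos(2)) - (-cos(1)) = -cos(2) + cos(1).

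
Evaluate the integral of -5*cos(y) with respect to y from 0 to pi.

An antiderivative is F(y) = -5*sin(y).
Then F(pi) - F(0) = (0) - (0) = 0.

0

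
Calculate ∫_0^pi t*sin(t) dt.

pi

Integrate by parts once (u = t, dv = sin(t) dt).
An antiderivative is F(t) = -t*cos(t) + sin(t).
Then F(pi) - F(0) = (pi) - (0) = pi.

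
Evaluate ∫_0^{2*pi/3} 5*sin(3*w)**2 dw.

Use the identity sin^2(3*w) = (1 - cos(6*w))/2.
An antiderivative is F(w) = 5*w/2 - 5*sin(6*w)/12.
Then F(2*pi/3) - F(0) = (5*pi/3) - (0) = 5*pi/3.

5*pi/3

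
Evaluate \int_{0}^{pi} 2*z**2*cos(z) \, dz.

-4*pi

Integrate by parts twice (u = z^2, dv = 2*cos(z) dz).
An antiderivative is F(z) = 2*z**2*sin(z) + 4*z*cos(z) - 4*sin(z).
Then F(pi) - F(0) = (-4*pi) - (0) = -4*pi.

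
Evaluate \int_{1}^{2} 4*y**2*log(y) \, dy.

Integrate by parts once (u = ln y, dv = 4*y**2 dy).
An antiderivative is F(y) = 4*y**3*(3*log(y) - 1)/9.
Then F(2) - F(1) = (-32/9 + 32*log(2)/3) - (-4/9) = -28/9 + 32*log(2)/3.

-28/9 + 32*log(2)/3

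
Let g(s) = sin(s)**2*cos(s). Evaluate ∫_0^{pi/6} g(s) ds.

1/24

Let u = sin(s), so du = cos(s) ds. When s = 0, u = 0; when s = pi/6, u = 1/2.
The integral becomes ∫ u**2 du from 0 to 1/2, with antiderivative u**3/3.
Back in s: F(s) = sin(s)**3/3.
Then F(pi/6) - F(0) = (1/24) - (0) = 1/24.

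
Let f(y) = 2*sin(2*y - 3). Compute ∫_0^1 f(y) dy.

cos(3) - cos(1)

Let u = 2*y - 3, so du = 2 dy. When y = 0, u = -3; when y = 1, u = -1.
The integral becomes ∫ sin(u) du from -3 to -1, with antiderivative -cos(u).
Back in y: F(y) = -cos(2*y - 3).
Then F(1) - F(0) = (-cos(1)) - (-cos(3)) = cos(3) - cos(1).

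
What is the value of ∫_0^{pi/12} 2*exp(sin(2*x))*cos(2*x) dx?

-1 + exp(1/2)

Let u = sin(2*x), so du = 2*cos(2*x) dx. When x = 0, u = 0; when x = pi/12, u = 1/2.
The integral becomes ∫ exp(u) du from 0 to 1/2, with antiderivative exp(u).
Back in x: F(x) = exp(sin(2*x)).
Then F(pi/12) - F(0) = (exp(1/2)) - (1) = -1 + exp(1/2).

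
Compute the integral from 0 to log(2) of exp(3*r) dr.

Let u = exp(r), so du = exp(r) dr. When r = 0, u = 1; when r = log(2), u = 2.
The integral becomes ∫ u**2 du from 1 to 2, with antiderivative u**3/3.
Back in r: F(r) = exp(3*r)/3.
Then F(log(2)) - F(0) = (8/3) - (1/3) = 7/3.

7/3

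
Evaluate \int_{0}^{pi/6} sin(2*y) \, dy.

An antiderivative is F(y) = -cos(2*y)/2.
Then F(pi/6) - F(0) = (-1/4) - (-1/2) = 1/4.

1/4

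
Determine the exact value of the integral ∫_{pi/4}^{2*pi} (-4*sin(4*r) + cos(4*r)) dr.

An antiderivative is F(r) = sin(4*r)/4 + cos(4*r).
Then F(2*pi) - F(pi/4) = (1) - (-1) = 2.

2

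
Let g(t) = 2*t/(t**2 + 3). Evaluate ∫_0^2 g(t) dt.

Let u = t**2 + 3, so du = 2*t dt. When t = 0, u = 3; when t = 2, u = 7.
The integral becomes ∫ 1/u du from 3 to 7, with antiderivative log(u).
Back in t: F(t) = log(t**2 + 3).
Then F(2) - F(0) = (log(7)) - (log(3)) = log(7/3).

log(7/3)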